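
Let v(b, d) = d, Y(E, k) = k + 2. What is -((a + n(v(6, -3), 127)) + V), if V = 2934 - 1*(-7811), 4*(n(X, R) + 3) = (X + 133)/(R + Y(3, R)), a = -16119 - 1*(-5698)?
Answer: -164417/512 ≈ -321.13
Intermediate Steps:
a = -10421 (a = -16119 + 5698 = -10421)
Y(E, k) = 2 + k
n(X, R) = -3 + (133 + X)/(4*(2 + 2*R)) (n(X, R) = -3 + ((X + 133)/(R + (2 + R)))/4 = -3 + ((133 + X)/(2 + 2*R))/4 = -3 + (133 + X)/(4*(2 + 2*R)))
V = 10745 (V = 2934 + 7811 = 10745)
-((a + n(v(6, -3), 127)) + V) = -((-10421 + (109 - 3 - 24*127)/(8*(1 + 127))) + 10745) = -((-10421 + (1/8)*(109 - 3 - 3048)/128) + 10745) = -((-10421 + (1/8)*(1/128)*(-2942)) + 10745) = -((-10421 - 1471/512) + 10745) = -(-5337023/512 + 10745) = -1*164417/512 = -164417/512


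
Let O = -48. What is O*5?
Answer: -240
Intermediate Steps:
O*5 = -48*5 = -240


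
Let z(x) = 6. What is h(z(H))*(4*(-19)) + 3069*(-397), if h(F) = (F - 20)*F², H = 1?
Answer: -1180089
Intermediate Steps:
h(F) = F²*(-20 + F) (h(F) = (-20 + F)*F² = F²*(-20 + F))
h(z(H))*(4*(-19)) + 3069*(-397) = (6²*(-20 + 6))*(4*(-19)) + 3069*(-397) = (36*(-14))*(-76) - 1218393 = -504*(-76) - 1218393 = 38304 - 1218393 = -1180089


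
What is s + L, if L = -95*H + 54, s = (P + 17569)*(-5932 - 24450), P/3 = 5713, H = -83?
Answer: -1054490517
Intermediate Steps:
P = 17139 (P = 3*5713 = 17139)
s = -1054498456 (s = (17139 + 17569)*(-5932 - 24450) = 34708*(-30382) = -1054498456)
L = 7939 (L = -95*(-83) + 54 = 7885 + 54 = 7939)
s + L = -1054498456 + 7939 = -1054490517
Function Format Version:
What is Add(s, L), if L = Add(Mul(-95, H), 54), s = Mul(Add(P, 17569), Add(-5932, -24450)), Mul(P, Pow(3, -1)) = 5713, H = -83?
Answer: -1054490517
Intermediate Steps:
P = 17139 (P = Mul(3, 5713) = 17139)
s = -1054498456 (s = Mul(Add(17139, 17569), Add(-5932, -24450)) = Mul(34708, -30382) = -1054498456)
L = 7939 (L = Add(Mul(-95, -83), 54) = Add(7885, 54) = 7939)
Add(s, L) = Add(-1054498456, 7939) = -1054490517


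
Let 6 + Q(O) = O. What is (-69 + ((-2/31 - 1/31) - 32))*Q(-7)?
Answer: 40742/31 ≈ 1314.3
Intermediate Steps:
Q(O) = -6 + O
(-69 + ((-2/31 - 1/31) - 32))*Q(-7) = (-69 + ((-2/31 - 1/31) - 32))*(-6 - 7) = (-69 + ((-2*1/31 - 1*1/31) - 32))*(-13) = (-69 + ((-2/31 - 1/31) - 32))*(-13) = (-69 + (-3/31 - 32))*(-13) = (-69 - 995/31)*(-13) = -3134/31*(-13) = 40742/31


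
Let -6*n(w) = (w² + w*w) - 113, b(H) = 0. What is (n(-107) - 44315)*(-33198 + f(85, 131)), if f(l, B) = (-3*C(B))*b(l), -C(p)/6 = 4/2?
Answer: 1597238775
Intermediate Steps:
C(p) = -12 (C(p) = -24/2 = -6*2 = -12)
f(l, B) = 0 (f(l, B) = -3*(-12)*0 = 36*0 = 0)
n(w) = 113/6 - w²/3 (n(w) = -((w² + w*w) - 113)/6 = -((w² + w²) - 113)/6 = -(2*w² - 113)/6 = -(-113 + 2*w²)/6 = 113/6 - w²/3)
(n(-107) - 44315)*(-33198 + f(85, 131)) = ((113/6 - ⅓*(-107)²) - 44315)*(-33198 + 0) = ((113/6 - ⅓*11449) - 44315)*(-33198) = ((113/6 - 11449/3) - 44315)*(-33198) = (-7595/2 - 44315)*(-33198) = -96225/2*(-33198) = 1597238775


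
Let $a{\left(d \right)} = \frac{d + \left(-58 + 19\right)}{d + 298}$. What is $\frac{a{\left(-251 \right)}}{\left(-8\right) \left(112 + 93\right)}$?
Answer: $\frac{29}{7708} \approx 0.0037623$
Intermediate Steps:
$a{\left(d \right)} = \frac{-39 + d}{298 + d}$ ($a{\left(d \right)} = \frac{d - 39}{298 + d} = \frac{-39 + d}{298 + d}$)
$\frac{a{\left(-251 \right)}}{\left(-8\right) \left(112 + 93\right)} = \frac{\frac{1}{298 - 251} \left(-39 - 251\right)}{\left(-8\right) \left(112 + 93\right)} = \frac{\frac{1}{47} \left(-290\right)}{\left(-8\right) 205} = \frac{\frac{1}{47} \left(-290\right)}{-1640} = \left(- \frac{290}{47}\right) \left(- \frac{1}{1640}\right) = \frac{29}{7708}$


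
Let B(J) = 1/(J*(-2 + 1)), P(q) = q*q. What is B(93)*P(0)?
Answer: 0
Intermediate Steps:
P(q) = q²
B(J) = -1/J (B(J) = 1/(J*(-1)) = 1/(-J) = -1/J)
B(93)*P(0) = -1/93*0² = -1*1/93*0 = -1/93*0 = 0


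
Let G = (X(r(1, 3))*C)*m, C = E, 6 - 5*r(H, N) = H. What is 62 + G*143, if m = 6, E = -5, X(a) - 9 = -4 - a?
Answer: -17098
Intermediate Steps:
r(H, N) = 6/5 - H/5
X(a) = 5 - a (X(a) = 9 + (-4 - a) = 5 - a)
C = -5
G = -120 (G = ((5 - (6/5 - ⅕*1))*(-5))*6 = ((5 - (6/5 - ⅕))*(-5))*6 = ((5 - 1*1)*(-5))*6 = ((5 - 1)*(-5))*6 = (4*(-5))*6 = -20*6 = -120)
62 + G*143 = 62 - 120*143 = 62 - 17160 = -17098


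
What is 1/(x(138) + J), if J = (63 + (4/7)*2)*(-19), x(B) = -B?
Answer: -7/9497 ≈ -0.00073707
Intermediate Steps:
J = -8531/7 (J = (63 + (4*(1/7))*2)*(-19) = (63 + (4/7)*2)*(-19) = (63 + 8/7)*(-19) = (449/7)*(-19) = -8531/7 ≈ -1218.7)
1/(x(138) + J) = 1/(-1*138 - 8531/7) = 1/(-138 - 8531/7) = 1/(-9497/7) = -7/9497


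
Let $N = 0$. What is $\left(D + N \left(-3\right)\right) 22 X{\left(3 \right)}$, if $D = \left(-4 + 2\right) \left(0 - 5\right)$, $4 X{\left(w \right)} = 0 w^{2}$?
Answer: $0$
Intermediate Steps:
$X{\left(w \right)} = 0$ ($X{\left(w \right)} = \frac{0 w^{2}}{4} = \frac{1}{4} \cdot 0 = 0$)
$D = 10$ ($D = \left(-2\right) \left(-5\right) = 10$)
$\left(D + N \left(-3\right)\right) 22 X{\left(3 \right)} = \left(10 + 0 \left(-3\right)\right) 22 \cdot 0 = \left(10 + 0\right) 22 \cdot 0 = 10 \cdot 22 \cdot 0 = 220 \cdot 0 = 0$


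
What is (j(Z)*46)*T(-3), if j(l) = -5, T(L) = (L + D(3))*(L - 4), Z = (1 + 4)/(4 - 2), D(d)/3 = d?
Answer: 9660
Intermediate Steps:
D(d) = 3*d
Z = 5/2 ≈ 2.5000
T(L) = (-4 + L)*(9 + L) (T(L) = (L + 3*3)*(L - 4) = (L + 9)*(-4 + L) = (9 + L)*(-4 + L) = (-4 + L)*(9 + L))
(j(Z)*46)*T(-3) = (-5*46)*(-36 + (-3)² + 5*(-3)) = -230*(-36 + 9 - 15) = -230*(-42) = 9660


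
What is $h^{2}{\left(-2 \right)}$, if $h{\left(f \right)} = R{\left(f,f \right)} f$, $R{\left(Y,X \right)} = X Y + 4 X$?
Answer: $64$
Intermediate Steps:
$R{\left(Y,X \right)} = 4 X + X Y$
$h{\left(f \right)} = f^{2} \left(4 + f\right)$ ($h{\left(f \right)} = f \left(4 + f\right) f = f^{2} \left(4 + f\right)$)
$h^{2}{\left(-2 \right)} = \left(\left(-2\right)^{2} \left(4 - 2\right)\right)^{2} = \left(4 \cdot 2\right)^{2} = 8^{2} = 64$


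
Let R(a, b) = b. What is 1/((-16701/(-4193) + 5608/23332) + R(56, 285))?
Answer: 24457769/7073759684 ≈ 0.0034575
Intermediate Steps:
1/((-16701/(-4193) + 5608/23332) + R(56, 285)) = 1/((-16701/(-4193) + 5608/23332) + 285) = 1/((-16701*(-1/4193) + 5608*(1/23332)) + 285) = 1/((16701/4193 + 1402/5833) + 285) = 1/(103295519/24457769 + 285) = 1/(7073759684/24457769) = 24457769/7073759684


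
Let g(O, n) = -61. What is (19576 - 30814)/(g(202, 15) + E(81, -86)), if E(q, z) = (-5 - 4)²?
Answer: -5619/10 ≈ -561.90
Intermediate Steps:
E(q, z) = 81 (E(q, z) = (-9)² = 81)
(19576 - 30814)/(g(202, 15) + E(81, -86)) = (19576 - 30814)/(-61 + 81) = -11238/20 = -11238*1/20 = -5619/10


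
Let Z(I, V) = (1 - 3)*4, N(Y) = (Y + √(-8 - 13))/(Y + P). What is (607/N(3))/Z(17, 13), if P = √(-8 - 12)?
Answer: 607*(-2*√5 + 3*I)/(8*(√21 - 3*I)) ≈ -74.595 + 0.83796*I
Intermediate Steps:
P = 2*I*√5 (P = √(-20) = 2*I*√5 ≈ 4.4721*I)
N(Y) = (Y + I*√21)/(Y + 2*I*√5) (N(Y) = (Y + √(-8 - 13))/(Y + 2*I*√5) = (Y + √(-21))/(Y + 2*I*√5) = (Y + I*√21)/(Y + 2*I*√5))
Z(I, V) = -8 (Z(I, V) = -2*4 = -8)
(607/N(3))/Z(17, 13) = (607/(((3 + I*√21)/(3 + 2*I*√5))))/(-8) = (607*((3 + 2*I*√5)/(3 + I*√21)))*(-⅛) = (607*(3 + 2*I*√5)/(3 + I*√21))*(-⅛) = -607*(3 + 2*I*√5)/(8*(3 + I*√21))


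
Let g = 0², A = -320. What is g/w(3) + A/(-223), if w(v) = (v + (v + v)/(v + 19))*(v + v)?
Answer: 320/223 ≈ 1.4350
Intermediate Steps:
w(v) = 2*v*(v + 2*v/(19 + v)) (w(v) = (v + (2*v)/(19 + v))*(2*v) = (v + 2*v/(19 + v))*(2*v) = 2*v*(v + 2*v/(19 + v)))
g = 0
g/w(3) + A/(-223) = 0/((2*3²*(21 + 3)/(19 + 3))) - 320/(-223) = 0/((2*9*24/22)) - 320*(-1/223) = 0/((2*9*(1/22)*24)) + 320/223 = 0/(216/11) + 320/223 = 0*(11/216) + 320/223 = 0 + 320/223 = 320/223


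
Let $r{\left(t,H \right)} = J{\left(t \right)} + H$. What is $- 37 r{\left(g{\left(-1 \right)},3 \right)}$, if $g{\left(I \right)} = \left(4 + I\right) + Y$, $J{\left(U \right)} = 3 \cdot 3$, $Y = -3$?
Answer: $-444$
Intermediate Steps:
$J{\left(U \right)} = 9$
$g{\left(I \right)} = 1 + I$ ($g{\left(I \right)} = \left(4 + I\right) - 3 = 1 + I$)
$r{\left(t,H \right)} = 9 + H$
$- 37 r{\left(g{\left(-1 \right)},3 \right)} = - 37 \left(9 + 3\right) = \left(-37\right) 12 = -444$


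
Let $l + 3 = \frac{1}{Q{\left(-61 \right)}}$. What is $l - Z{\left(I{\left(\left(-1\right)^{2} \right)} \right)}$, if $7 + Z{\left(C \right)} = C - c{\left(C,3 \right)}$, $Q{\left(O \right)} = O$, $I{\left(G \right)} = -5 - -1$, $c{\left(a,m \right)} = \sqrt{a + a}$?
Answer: $\frac{487}{61} + 2 i \sqrt{2} \approx 7.9836 + 2.8284 i$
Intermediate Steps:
$c{\left(a,m \right)} = \sqrt{2} \sqrt{a}$ ($c{\left(a,m \right)} = \sqrt{2 a} = \sqrt{2} \sqrt{a}$)
$I{\left(G \right)} = -4$ ($I{\left(G \right)} = -5 + 1 = -4$)
$Z{\left(C \right)} = -7 + C - \sqrt{2} \sqrt{C}$ ($Z{\left(C \right)} = -7 - \left(- C + \sqrt{2} \sqrt{C}\right) = -7 + C - \sqrt{2} \sqrt{C}$)
$l = - \frac{184}{61}$ ($l = -3 + \frac{1}{-61} = -3 - \frac{1}{61} = - \frac{184}{61} \approx -3.0164$)
$l - Z{\left(I{\left(\left(-1\right)^{2} \right)} \right)} = - \frac{184}{61} - \left(-7 - 4 - \sqrt{2} \sqrt{-4}\right) = - \frac{184}{61} - \left(-7 - 4 - \sqrt{2} \cdot 2 i\right) = - \frac{184}{61} - \left(-7 - 4 - 2 i \sqrt{2}\right) = - \frac{184}{61} - \left(-11 - 2 i \sqrt{2}\right) = - \frac{184}{61} + \left(11 + 2 i \sqrt{2}\right) = \frac{487}{61} + 2 i \sqrt{2}$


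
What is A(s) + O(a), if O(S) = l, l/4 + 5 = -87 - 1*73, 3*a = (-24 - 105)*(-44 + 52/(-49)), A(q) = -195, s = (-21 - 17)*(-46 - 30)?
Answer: -855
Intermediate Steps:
s = 2888 (s = -38*(-76) = 2888)
a = 94944/49 (a = ((-24 - 105)*(-44 + 52/(-49)))/3 = (-129*(-44 + 52*(-1/49)))/3 = (-129*(-44 - 52/49))/3 = (-129*(-2208/49))/3 = (⅓)*(284832/49) = 94944/49 ≈ 1937.6)
l = -660 (l = -20 + 4*(-87 - 1*73) = -20 + 4*(-87 - 73) = -20 + 4*(-160) = -20 - 640 = -660)
O(S) = -660
A(s) + O(a) = -195 - 660 = -855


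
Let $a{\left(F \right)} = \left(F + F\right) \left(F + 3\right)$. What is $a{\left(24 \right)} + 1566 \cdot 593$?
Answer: $929934$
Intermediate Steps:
$a{\left(F \right)} = 2 F \left(3 + F\right)$
$a{\left(24 \right)} + 1566 \cdot 593 = 2 \cdot 24 \left(3 + 24\right) + 1566 \cdot 593 = 2 \cdot 24 \cdot 27 + 928638 = 1296 + 928638 = 929934$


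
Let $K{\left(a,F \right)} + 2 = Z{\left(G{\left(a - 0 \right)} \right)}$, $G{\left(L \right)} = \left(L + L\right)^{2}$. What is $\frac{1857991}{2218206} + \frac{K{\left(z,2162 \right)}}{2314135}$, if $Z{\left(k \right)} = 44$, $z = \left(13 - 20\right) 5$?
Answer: $\frac{4299735167437}{5133228141810} \approx 0.83763$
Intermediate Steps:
$z = -35$ ($z = \left(-7\right) 5 = -35$)
$G{\left(L \right)} = 4 L^{2}$ ($G{\left(L \right)} = \left(2 L\right)^{2} = 4 L^{2}$)
$K{\left(a,F \right)} = 42$ ($K{\left(a,F \right)} = -2 + 44 = 42$)
$\frac{1857991}{2218206} + \frac{K{\left(z,2162 \right)}}{2314135} = \frac{1857991}{2218206} + \frac{42}{2314135} = \frac{4299735167437}{5133228141810}$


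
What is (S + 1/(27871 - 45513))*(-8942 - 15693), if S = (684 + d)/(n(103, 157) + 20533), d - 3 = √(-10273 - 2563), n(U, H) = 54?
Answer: -298070369545/363195854 - 49270*I*√3209/20587 ≈ -820.69 - 135.57*I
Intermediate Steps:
d = 3 + 2*I*√3209 (d = 3 + √(-10273 - 2563) = 3 + √(-12836) = 3 + 2*I*√3209 ≈ 3.0 + 113.3*I)
S = 687/20587 + 2*I*√3209/20587 (S = (684 + (3 + 2*I*√3209))/(54 + 20533) = (687 + 2*I*√3209)/20587 = (687 + 2*I*√3209)*(1/20587) = 687/20587 + 2*I*√3209/20587 ≈ 0.033371 + 0.0055033*I)
(S + 1/(27871 - 45513))*(-8942 - 15693) = ((687/20587 + 2*I*√3209/20587) + 1/(27871 - 45513))*(-8942 - 15693) = ((687/20587 + 2*I*√3209/20587) + 1/(-17642))*(-24635) = ((687/20587 + 2*I*√3209/20587) - 1/17642)*(-24635) = (12099467/363195854 + 2*I*√3209/20587)*(-24635) = -298070369545/363195854 - 49270*I*√3209/20587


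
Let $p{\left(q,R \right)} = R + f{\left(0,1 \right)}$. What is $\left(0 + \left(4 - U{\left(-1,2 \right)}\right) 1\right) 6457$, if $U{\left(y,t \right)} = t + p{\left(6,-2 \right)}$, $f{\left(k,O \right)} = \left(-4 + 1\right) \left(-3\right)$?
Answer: $-32285$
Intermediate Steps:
$f{\left(k,O \right)} = 9$ ($f{\left(k,O \right)} = \left(-3\right) \left(-3\right) = 9$)
$p{\left(q,R \right)} = 9 + R$ ($p{\left(q,R \right)} = R + 9 = 9 + R$)
$U{\left(y,t \right)} = 7 + t$ ($U{\left(y,t \right)} = t + \left(9 - 2\right) = t + 7 = 7 + t$)
$\left(0 + \left(4 - U{\left(-1,2 \right)}\right) 1\right) 6457 = \left(0 + \left(4 - \left(7 + 2\right)\right) 1\right) 6457 = \left(0 + \left(4 - 9\right) 1\right) 6457 = \left(0 - 5\right) 6457 = \left(-5\right) 6457 = -32285$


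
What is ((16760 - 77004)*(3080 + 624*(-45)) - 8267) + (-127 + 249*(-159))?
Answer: 1506052015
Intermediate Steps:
((16760 - 77004)*(3080 + 624*(-45)) - 8267) + (-127 + 249*(-159)) = (-60244*(3080 - 28080) - 8267) + (-127 - 39591) = (-60244*(-25000) - 8267) - 39718 = (1506100000 - 8267) - 39718 = 1506091733 - 39718 = 1506052015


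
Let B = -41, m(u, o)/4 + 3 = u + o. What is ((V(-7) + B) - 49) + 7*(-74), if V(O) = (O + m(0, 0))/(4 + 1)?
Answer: -3059/5 ≈ -611.80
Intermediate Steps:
m(u, o) = -12 + 4*o + 4*u (m(u, o) = -12 + 4*(u + o) = -12 + 4*(o + u) = -12 + (4*o + 4*u) = -12 + 4*o + 4*u)
V(O) = -12/5 + O/5 (V(O) = (O + (-12 + 4*0 + 4*0))/(4 + 1) = (O + (-12 + 0 + 0))/5 = (O - 12)*(⅕) = (-12 + O)*(⅕) = -12/5 + O/5)
((V(-7) + B) - 49) + 7*(-74) = (((-12/5 + (⅕)*(-7)) - 41) - 49) + 7*(-74) = (((-12/5 - 7/5) - 41) - 49) - 518 = ((-19/5 - 41) - 49) - 518 = (-224/5 - 49) - 518 = -469/5 - 518 = -3059/5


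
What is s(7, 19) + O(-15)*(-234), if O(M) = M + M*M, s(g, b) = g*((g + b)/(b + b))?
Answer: -933569/19 ≈ -49135.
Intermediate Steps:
s(g, b) = g*(b + g)/(2*b) (s(g, b) = g*((b + g)/((2*b))) = g*((b + g)*(1/(2*b))) = g*((b + g)/(2*b)) = g*(b + g)/(2*b))
O(M) = M + M**2
s(7, 19) + O(-15)*(-234) = (1/2)*7*(19 + 7)/19 - 15*(1 - 15)*(-234) = (1/2)*7*(1/19)*26 - 15*(-14)*(-234) = 91/19 + 210*(-234) = 91/19 - 49140 = -933569/19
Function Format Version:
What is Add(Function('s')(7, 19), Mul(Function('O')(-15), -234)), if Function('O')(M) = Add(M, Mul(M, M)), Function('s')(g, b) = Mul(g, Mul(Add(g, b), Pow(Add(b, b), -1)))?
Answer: Rational(-933569, 19) ≈ -49135.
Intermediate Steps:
Function('s')(g, b) = Mul(Rational(1, 2), g, Pow(b, -1), Add(b, g)) (Function('s')(g, b) = Mul(g, Mul(Add(b, g), Pow(Mul(2, b), -1))) = Mul(g, Mul(Add(b, g), Mul(Rational(1, 2), Pow(b, -1)))) = Mul(g, Mul(Rational(1, 2), Pow(b, -1), Add(b, g))) = Mul(Rational(1, 2), g, Pow(b, -1), Add(b, g)))
Function('O')(M) = Add(M, Pow(M, 2))
Add(Function('s')(7, 19), Mul(Function('O')(-15), -234)) = Add(Mul(Rational(1, 2), 7, Pow(19, -1), Add(19, 7)), Mul(Mul(-15, Add(1, -15)), -234)) = Add(Mul(Rational(1, 2), 7, Rational(1, 19), 26), Mul(Mul(-15, -14), -234)) = Add(Rational(91, 19), Mul(210, -234)) = Add(Rational(91, 19), -49140) = Rational(-933569, 19)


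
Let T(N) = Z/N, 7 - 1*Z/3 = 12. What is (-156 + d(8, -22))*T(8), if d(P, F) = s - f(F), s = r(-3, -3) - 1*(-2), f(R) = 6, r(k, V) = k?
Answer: 2445/8 ≈ 305.63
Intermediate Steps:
Z = -15 (Z = 21 - 3*12 = 21 - 36 = -15)
s = -1 (s = -3 - 1*(-2) = -3 + 2 = -1)
T(N) = -15/N
d(P, F) = -7 (d(P, F) = -1 - 1*6 = -1 - 6 = -7)
(-156 + d(8, -22))*T(8) = (-156 - 7)*(-15/8) = -(-2445)/8 = -163*(-15/8) = 2445/8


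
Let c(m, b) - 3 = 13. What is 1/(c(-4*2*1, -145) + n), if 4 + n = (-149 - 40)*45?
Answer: -1/8493 ≈ -0.00011774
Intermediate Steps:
n = -8509 (n = -4 + (-149 - 40)*45 = -4 - 189*45 = -4 - 8505 = -8509)
c(m, b) = 16 (c(m, b) = 3 + 13 = 16)
1/(c(-4*2*1, -145) + n) = 1/(16 - 8509) = 1/(-8493) = -1/8493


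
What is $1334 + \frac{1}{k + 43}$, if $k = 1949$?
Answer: $\frac{2657329}{1992} \approx 1334.0$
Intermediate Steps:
$1334 + \frac{1}{k + 43} = 1334 + \frac{1}{1949 + 43} = 1334 + \frac{1}{1992} = \frac{2657329}{1992}$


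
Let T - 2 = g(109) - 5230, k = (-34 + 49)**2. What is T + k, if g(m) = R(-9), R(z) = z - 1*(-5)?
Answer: -5007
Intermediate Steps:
R(z) = 5 + z (R(z) = z + 5 = 5 + z)
g(m) = -4 (g(m) = 5 - 9 = -4)
k = 225 (k = 15**2 = 225)
T = -5232 (T = 2 + (-4 - 5230) = 2 - 5234 = -5232)
T + k = -5232 + 225 = -5007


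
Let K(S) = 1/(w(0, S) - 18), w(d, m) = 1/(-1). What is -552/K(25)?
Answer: 10488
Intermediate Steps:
w(d, m) = -1
K(S) = -1/19 (K(S) = 1/(-1 - 18) = 1/(-19) = -1/19)
-552/K(25) = -552/(-1/19) = -552*(-19) = 10488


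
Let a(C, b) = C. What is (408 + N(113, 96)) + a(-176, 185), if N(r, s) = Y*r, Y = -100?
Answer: -11068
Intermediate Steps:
N(r, s) = -100*r
(408 + N(113, 96)) + a(-176, 185) = (408 - 100*113) - 176 = (408 - 11300) - 176 = -10892 - 176 = -11068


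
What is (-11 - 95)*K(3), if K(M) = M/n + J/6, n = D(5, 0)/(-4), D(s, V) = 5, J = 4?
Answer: 2756/15 ≈ 183.73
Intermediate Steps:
n = -5/4 (n = 5/(-4) = 5*(-¼) = -5/4 ≈ -1.2500)
K(M) = ⅔ - 4*M/5 (K(M) = M/(-5/4) + 4/6 = M*(-⅘) + 4*(⅙) = -4*M/5 + ⅔ = ⅔ - 4*M/5)
(-11 - 95)*K(3) = (-11 - 95)*(⅔ - ⅘*3) = -106*(⅔ - 12/5) = -106*(-26/15) = 2756/15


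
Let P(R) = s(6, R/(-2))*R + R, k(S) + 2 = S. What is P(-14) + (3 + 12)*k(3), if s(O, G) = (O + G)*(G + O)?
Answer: -2365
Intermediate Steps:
k(S) = -2 + S
s(O, G) = (G + O)² (s(O, G) = (G + O)*(G + O) = (G + O)²)
P(R) = R + R*(6 - R/2)² (P(R) = (R/(-2) + 6)²*R + R = (R*(-½) + 6)²*R + R = (-R/2 + 6)²*R + R = (6 - R/2)²*R + R = R*(6 - R/2)² + R = R + R*(6 - R/2)²)
P(-14) + (3 + 12)*k(3) = (¼)*(-14)*(4 + (-12 - 14)²) + (3 + 12)*(-2 + 3) = (¼)*(-14)*(4 + (-26)²) + 15*1 = (¼)*(-14)*(4 + 676) + 15 = (¼)*(-14)*680 + 15 = -2380 + 15 = -2365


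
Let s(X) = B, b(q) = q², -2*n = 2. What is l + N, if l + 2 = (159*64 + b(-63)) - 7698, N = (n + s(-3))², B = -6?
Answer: 6494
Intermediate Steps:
n = -1 (n = -½*2 = -1)
s(X) = -6
N = 49 (N = (-1 - 6)² = (-7)² = 49)
l = 6445 (l = -2 + ((159*64 + (-63)²) - 7698) = -2 + ((10176 + 3969) - 7698) = -2 + (14145 - 7698) = -2 + 6447 = 6445)
l + N = 6445 + 49 = 6494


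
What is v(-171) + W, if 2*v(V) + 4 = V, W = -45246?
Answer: -90667/2 ≈ -45334.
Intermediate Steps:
v(V) = -2 + V/2
v(-171) + W = (-2 + (½)*(-171)) - 45246 = (-2 - 171/2) - 45246 = -175/2 - 45246 = -90667/2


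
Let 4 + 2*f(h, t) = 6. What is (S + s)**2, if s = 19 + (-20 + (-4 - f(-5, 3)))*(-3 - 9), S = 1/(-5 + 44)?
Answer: 154803364/1521 ≈ 1.0178e+5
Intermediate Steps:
f(h, t) = 1 (f(h, t) = -2 + (1/2)*6 = -2 + 3 = 1)
S = 1/39 ≈ 0.025641
s = 319 (s = 19 + (-20 + (-4 - 1*1))*(-3 - 9) = 19 + (-20 + (-4 - 1))*(-12) = 19 + (-20 - 5)*(-12) = 19 - 25*(-12) = 19 + 300 = 319)
(S + s)**2 = (1/39 + 319)**2 = (12442/39)**2 = 154803364/1521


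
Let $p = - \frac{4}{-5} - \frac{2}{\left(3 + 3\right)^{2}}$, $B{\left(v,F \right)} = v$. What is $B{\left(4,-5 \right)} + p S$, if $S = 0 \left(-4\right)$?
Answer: $4$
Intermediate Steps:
$S = 0$
$p = \frac{67}{90}$ ($p = \left(-4\right) \left(- \frac{1}{5}\right) - \frac{2}{6^{2}} = \frac{4}{5} - \frac{2}{36} = \frac{4}{5} - \frac{1}{18} = \frac{67}{90} \approx 0.74444$)
$B{\left(4,-5 \right)} + p S = 4 + \frac{67}{90} \cdot 0 = 4 + 0 = 4$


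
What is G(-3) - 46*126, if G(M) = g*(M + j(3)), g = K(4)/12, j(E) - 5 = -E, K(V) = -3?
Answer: -23183/4 ≈ -5795.8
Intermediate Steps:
j(E) = 5 - E
g = -¼ (g = -3/12 = -3*1/12 = -¼ ≈ -0.25000)
G(M) = -½ - M/4 (G(M) = -(M + (5 - 1*3))/4 = -(M + (5 - 3))/4 = -(M + 2)/4 = -(2 + M)/4 = -½ - M/4)
G(-3) - 46*126 = (-½ - ¼*(-3)) - 46*126 = (-½ + ¾) - 5796 = ¼ - 5796 = -23183/4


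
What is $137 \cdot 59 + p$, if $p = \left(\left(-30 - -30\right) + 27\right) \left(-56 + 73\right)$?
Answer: $8542$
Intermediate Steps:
$p = 459$ ($p = \left(\left(-30 + 30\right) + 27\right) 17 = \left(0 + 27\right) 17 = 27 \cdot 17 = 459$)
$137 \cdot 59 + p = 137 \cdot 59 + 459 = 8083 + 459 = 8542$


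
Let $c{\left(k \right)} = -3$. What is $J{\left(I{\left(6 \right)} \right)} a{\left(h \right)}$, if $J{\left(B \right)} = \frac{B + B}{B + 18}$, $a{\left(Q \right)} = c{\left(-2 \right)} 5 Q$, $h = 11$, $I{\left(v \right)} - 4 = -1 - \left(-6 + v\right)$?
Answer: $- \frac{330}{7} \approx -47.143$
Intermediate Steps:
$I{\left(v \right)} = 9 - v$ ($I{\left(v \right)} = 4 - \left(-5 + v\right) = 9 - v$)
$a{\left(Q \right)} = - 15 Q$ ($a{\left(Q \right)} = \left(-3\right) 5 Q = - 15 Q$)
$J{\left(B \right)} = \frac{2 B}{18 + B}$
$J{\left(I{\left(6 \right)} \right)} a{\left(h \right)} = \frac{2 \left(9 - 6\right)}{18 + \left(9 - 6\right)} \left(\left(-15\right) 11\right) = \frac{2 \left(9 - 6\right)}{18 + \left(9 - 6\right)} \left(-165\right) = 2 \cdot 3 \frac{1}{18 + 3} \left(-165\right) = 2 \cdot 3 \cdot \frac{1}{21} \left(-165\right) = \frac{2}{7} \left(-165\right) = - \frac{330}{7}$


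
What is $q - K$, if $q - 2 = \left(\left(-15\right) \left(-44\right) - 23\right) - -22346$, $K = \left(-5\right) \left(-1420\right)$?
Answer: $15885$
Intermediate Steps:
$K = 7100$
$q = 22985$ ($q = 2 - -22983 = 2 + \left(\left(660 - 23\right) + 22346\right) = 2 + \left(637 + 22346\right) = 2 + 22983 = 22985$)
$q - K = 22985 - 7100 = 15885$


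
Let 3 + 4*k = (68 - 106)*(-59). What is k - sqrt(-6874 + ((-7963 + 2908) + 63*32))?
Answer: 2239/4 - I*sqrt(9913) ≈ 559.75 - 99.564*I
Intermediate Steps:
k = 2239/4 (k = -3/4 + ((68 - 106)*(-59))/4 = -3/4 + (-38*(-59))/4 = -3/4 + (1/4)*2242 = -3/4 + 1121/2 = 2239/4 ≈ 559.75)
k - sqrt(-6874 + ((-7963 + 2908) + 63*32)) = 2239/4 - sqrt(-6874 + ((-7963 + 2908) + 63*32)) = 2239/4 - sqrt(-6874 + (-5055 + 2016)) = 2239/4 - sqrt(-6874 - 3039) = 2239/4 - sqrt(-9913) = 2239/4 - I*sqrt(9913)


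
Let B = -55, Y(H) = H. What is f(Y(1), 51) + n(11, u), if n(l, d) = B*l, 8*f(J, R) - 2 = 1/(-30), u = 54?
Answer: -145141/240 ≈ -604.75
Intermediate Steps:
f(J, R) = 59/240 (f(J, R) = 1/4 + (1/8)/(-30) = 1/4 + (1/8)*(-1/30) = 1/4 - 1/240 = 59/240)
n(l, d) = -55*l
f(Y(1), 51) + n(11, u) = 59/240 - 55*11 = 59/240 - 605 = -145141/240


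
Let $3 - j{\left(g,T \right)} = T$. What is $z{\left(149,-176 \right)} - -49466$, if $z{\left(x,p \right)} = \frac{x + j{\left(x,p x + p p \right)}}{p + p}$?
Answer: $\frac{2177079}{44} \approx 49479.0$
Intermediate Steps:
$j{\left(g,T \right)} = 3 - T$
$z{\left(x,p \right)} = \frac{3 + x - p^{2} - p x}{2 p}$ ($z{\left(x,p \right)} = \frac{x - \left(-3 + p p + p x\right)}{p + p} = \frac{x - \left(-3 + p^{2} + p x\right)}{2 p} = \left(x - \left(-3 + p^{2} + p x\right)\right) \frac{1}{2 p} = \left(3 + x - p^{2} - p x\right) \frac{1}{2 p} = \frac{3 + x - p^{2} - p x}{2 p}$)
$z{\left(149,-176 \right)} - -49466 = \frac{3 + 149 - - 176 \left(-176 + 149\right)}{2 \left(-176\right)} - -49466 = \frac{1}{2} \left(- \frac{1}{176}\right) \left(3 + 149 - \left(-176\right) \left(-27\right)\right) + 49466 = \frac{1}{2} \left(- \frac{1}{176}\right) \left(3 + 149 - 4752\right) + 49466 = \frac{1}{2} \left(- \frac{1}{176}\right) \left(-4600\right) + 49466 = \frac{575}{44} + 49466 = \frac{2177079}{44}$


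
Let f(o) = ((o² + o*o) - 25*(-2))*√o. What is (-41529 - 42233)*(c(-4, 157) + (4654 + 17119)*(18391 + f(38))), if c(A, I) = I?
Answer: -33540599878800 - 5358177576388*√38 ≈ -6.6571e+13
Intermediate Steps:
f(o) = √o*(50 + 2*o²) (f(o) = ((o² + o²) + 50)*√o = (2*o² + 50)*√o = (50 + 2*o²)*√o = √o*(50 + 2*o²))
(-41529 - 42233)*(c(-4, 157) + (4654 + 17119)*(18391 + f(38))) = (-41529 - 42233)*(157 + (4654 + 17119)*(18391 + 2*√38*(25 + 38²))) = -83762*(157 + 21773*(18391 + 2*√38*(25 + 1444))) = -83762*(157 + 21773*(18391 + 2*√38*1469)) = -83762*(157 + 21773*(18391 + 2938*√38)) = -83762*(157 + (400427243 + 63969074*√38)) = -83762*(400427400 + 63969074*√38) = -33540599878800 - 5358177576388*√38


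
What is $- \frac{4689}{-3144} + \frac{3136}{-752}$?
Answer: $- \frac{131947}{49256} \approx -2.6788$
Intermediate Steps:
$- \frac{4689}{-3144} + \frac{3136}{-752} = \left(-4689\right) \left(- \frac{1}{3144}\right) + 3136 \left(- \frac{1}{752}\right) = \frac{1563}{1048} - \frac{196}{47} = - \frac{131947}{49256}$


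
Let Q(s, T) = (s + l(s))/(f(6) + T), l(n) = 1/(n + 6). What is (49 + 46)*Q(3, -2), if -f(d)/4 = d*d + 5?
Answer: -1330/747 ≈ -1.7805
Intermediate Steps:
l(n) = 1/(6 + n)
f(d) = -20 - 4*d² (f(d) = -4*(d*d + 5) = -4*(d² + 5) = -4*(5 + d²) = -20 - 4*d²)
Q(s, T) = (s + 1/(6 + s))/(-164 + T) (Q(s, T) = (s + 1/(6 + s))/((-20 - 4*6²) + T) = (s + 1/(6 + s))/((-20 - 4*36) + T) = (s + 1/(6 + s))/((-20 - 144) + T) = (s + 1/(6 + s))/(-164 + T))
(49 + 46)*Q(3, -2) = (49 + 46)*((-1 - 1*3*(6 + 3))/((6 + 3)*(164 - 1*(-2)))) = 95*((-1 - 1*3*9)/(9*(164 + 2))) = 95*((⅑)*(-1 - 27)/166) = 95*((⅑)*(1/166)*(-28)) = 95*(-14/747) = -1330/747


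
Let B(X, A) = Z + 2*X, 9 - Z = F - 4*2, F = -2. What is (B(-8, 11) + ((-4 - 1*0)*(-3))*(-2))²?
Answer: 441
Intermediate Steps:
Z = 19 (Z = 9 - (-2 - 4*2) = 9 - (-2 - 8) = 9 - 1*(-10) = 9 + 10 = 19)
B(X, A) = 19 + 2*X
(B(-8, 11) + ((-4 - 1*0)*(-3))*(-2))² = ((19 + 2*(-8)) + ((-4 - 1*0)*(-3))*(-2))² = ((19 - 16) + ((-4 + 0)*(-3))*(-2))² = (3 - 4*(-3)*(-2))² = (3 + 12*(-2))² = (3 - 24)² = (-21)² = 441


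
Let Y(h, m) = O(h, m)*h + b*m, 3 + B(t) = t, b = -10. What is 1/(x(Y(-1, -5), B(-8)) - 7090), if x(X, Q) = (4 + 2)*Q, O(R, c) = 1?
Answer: -1/7156 ≈ -0.00013974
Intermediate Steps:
B(t) = -3 + t
Y(h, m) = h - 10*m (Y(h, m) = 1*h - 10*m = h - 10*m)
x(X, Q) = 6*Q
1/(x(Y(-1, -5), B(-8)) - 7090) = 1/(6*(-3 - 8) - 7090) = 1/(6*(-11) - 7090) = 1/(-66 - 7090) = 1/(-7156) = -1/7156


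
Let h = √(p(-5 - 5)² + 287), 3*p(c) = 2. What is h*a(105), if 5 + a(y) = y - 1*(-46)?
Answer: 146*√2587/3 ≈ 2475.3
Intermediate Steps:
p(c) = ⅔ (p(c) = (⅓)*2 = ⅔)
a(y) = 41 + y (a(y) = -5 + (y - 1*(-46)) = -5 + (y + 46) = -5 + (46 + y) = 41 + y)
h = √2587/3 (h = √((⅔)² + 287) = √(4/9 + 287) = √(2587/9) = √2587/3 ≈ 16.954)
h*a(105) = (√2587/3)*(41 + 105) = (√2587/3)*146 = 146*√2587/3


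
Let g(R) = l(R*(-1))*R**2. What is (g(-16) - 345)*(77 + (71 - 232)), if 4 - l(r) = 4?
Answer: 28980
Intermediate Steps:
l(r) = 0 (l(r) = 4 - 1*4 = 4 - 4 = 0)
g(R) = 0 (g(R) = 0*R**2 = 0)
(g(-16) - 345)*(77 + (71 - 232)) = (0 - 345)*(77 + (71 - 232)) = -345*(77 - 161) = -345*(-84) = 28980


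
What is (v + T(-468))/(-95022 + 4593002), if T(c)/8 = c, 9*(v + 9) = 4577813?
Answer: 1136009/10120455 ≈ 0.11225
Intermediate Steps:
v = 4577732/9 (v = -9 + (⅑)*4577813 = -9 + 4577813/9 = 4577732/9 ≈ 5.0864e+5)
T(c) = 8*c
(v + T(-468))/(-95022 + 4593002) = (4577732/9 + 8*(-468))/(-95022 + 4593002) = (4577732/9 - 3744)/4497980 = (4544036/9)*(1/4497980) = 1136009/10120455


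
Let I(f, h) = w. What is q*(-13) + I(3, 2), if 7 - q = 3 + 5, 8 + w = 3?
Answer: 8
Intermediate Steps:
w = -5 (w = -8 + 3 = -5)
I(f, h) = -5
q = -1 (q = 7 - (3 + 5) = 7 - 1*8 = 7 - 8 = -1)
q*(-13) + I(3, 2) = -1*(-13) - 5 = 13 - 5 = 8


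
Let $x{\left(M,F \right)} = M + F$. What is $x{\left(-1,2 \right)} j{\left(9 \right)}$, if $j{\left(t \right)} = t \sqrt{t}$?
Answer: $27$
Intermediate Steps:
$x{\left(M,F \right)} = F + M$
$j{\left(t \right)} = t^{\frac{3}{2}}$
$x{\left(-1,2 \right)} j{\left(9 \right)} = \left(2 - 1\right) 9^{\frac{3}{2}} = 1 \cdot 27 = 27$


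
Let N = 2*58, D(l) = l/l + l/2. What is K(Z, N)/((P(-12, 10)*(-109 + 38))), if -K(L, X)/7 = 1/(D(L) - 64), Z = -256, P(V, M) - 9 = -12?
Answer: 7/40683 ≈ 0.00017206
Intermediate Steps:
D(l) = 1 + l/2 (D(l) = 1 + l*(½) = 1 + l/2)
P(V, M) = -3 (P(V, M) = 9 - 12 = -3)
N = 116
K(L, X) = -7/(-63 + L/2) (K(L, X) = -7/((1 + L/2) - 64) = -7/(-63 + L/2))
K(Z, N)/((P(-12, 10)*(-109 + 38))) = (-14/(-126 - 256))/((-3*(-109 + 38))) = (-14/(-382))/((-3*(-71))) = -14*(-1/382)/213 = (7/191)*(1/213) = 7/40683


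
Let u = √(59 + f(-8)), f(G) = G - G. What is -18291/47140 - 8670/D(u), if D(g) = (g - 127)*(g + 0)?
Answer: 11476743/75753980 + 110109*√59/94813 ≈ 9.0718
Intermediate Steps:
f(G) = 0
u = √59 (u = √(59 + 0) = √59 ≈ 7.6811)
D(g) = g*(-127 + g) (D(g) = (-127 + g)*g = g*(-127 + g))
-18291/47140 - 8670/D(u) = -18291/47140 - 8670*√59/(59*(-127 + √59))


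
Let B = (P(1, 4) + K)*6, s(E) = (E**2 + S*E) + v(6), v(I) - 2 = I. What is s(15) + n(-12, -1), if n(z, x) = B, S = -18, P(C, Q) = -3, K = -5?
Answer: -85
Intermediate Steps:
v(I) = 2 + I
s(E) = 8 + E**2 - 18*E (s(E) = (E**2 - 18*E) + (2 + 6) = (E**2 - 18*E) + 8 = 8 + E**2 - 18*E)
B = -48 (B = (-3 - 5)*6 = -8*6 = -48)
n(z, x) = -48
s(15) + n(-12, -1) = (8 + 15**2 - 18*15) - 48 = (8 + 225 - 270) - 48 = -37 - 48 = -85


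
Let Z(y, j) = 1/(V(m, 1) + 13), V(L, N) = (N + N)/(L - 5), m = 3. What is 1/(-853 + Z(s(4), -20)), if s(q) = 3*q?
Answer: -12/10235 ≈ -0.0011724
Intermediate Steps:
V(L, N) = 2*N/(-5 + L) (V(L, N) = (2*N)/(-5 + L) = 2*N/(-5 + L))
Z(y, j) = 1/12 (Z(y, j) = 1/(2*1/(-5 + 3) + 13) = 1/(2*1/(-2) + 13) = 1/(2*1*(-½) + 13) = 1/(-1 + 13) = 1/12)
1/(-853 + Z(s(4), -20)) = 1/(-853 + 1/12) = 1/(-10235/12) = -12/10235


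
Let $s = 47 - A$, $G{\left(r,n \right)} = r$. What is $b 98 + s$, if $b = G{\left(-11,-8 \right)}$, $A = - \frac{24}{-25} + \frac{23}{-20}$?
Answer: $- \frac{103081}{100} \approx -1030.8$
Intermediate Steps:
$A = - \frac{19}{100}$ ($A = \left(-24\right) \left(- \frac{1}{25}\right) + 23 \left(- \frac{1}{20}\right) = \frac{24}{25} - \frac{23}{20} = - \frac{19}{100} \approx -0.19$)
$b = -11$
$s = \frac{4719}{100}$ ($s = 47 - - \frac{19}{100} = 47 + \frac{19}{100} = \frac{4719}{100} \approx 47.19$)
$b 98 + s = \left(-11\right) 98 + \frac{4719}{100} = -1078 + \frac{4719}{100} = - \frac{103081}{100}$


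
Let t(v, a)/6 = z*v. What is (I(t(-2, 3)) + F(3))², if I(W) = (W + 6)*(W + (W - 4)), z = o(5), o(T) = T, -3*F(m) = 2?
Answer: 403447396/9 ≈ 4.4828e+7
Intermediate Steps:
F(m) = -⅔ (F(m) = -⅓*2 = -⅔)
z = 5
t(v, a) = 30*v (t(v, a) = 6*(5*v) = 30*v)
I(W) = (-4 + 2*W)*(6 + W) (I(W) = (6 + W)*(W + (-4 + W)) = (6 + W)*(-4 + 2*W) = (-4 + 2*W)*(6 + W))
(I(t(-2, 3)) + F(3))² = ((-24 + 2*(30*(-2))² + 8*(30*(-2))) - ⅔)² = ((-24 + 2*(-60)² + 8*(-60)) - ⅔)² = ((-24 + 2*3600 - 480) - ⅔)² = ((-24 + 7200 - 480) - ⅔)² = (6696 - ⅔)² = (20086/3)² = 403447396/9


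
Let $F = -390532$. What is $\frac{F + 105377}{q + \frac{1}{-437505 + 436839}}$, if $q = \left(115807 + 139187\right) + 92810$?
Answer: $- \frac{189913230}{231637463} \approx -0.81987$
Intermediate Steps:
$q = 347804$ ($q = 254994 + 92810 = 347804$)
$\frac{F + 105377}{q + \frac{1}{-437505 + 436839}} = \frac{-390532 + 105377}{347804 + \frac{1}{-437505 + 436839}} = - \frac{285155}{347804 + \frac{1}{-666}} = - \frac{285155}{347804 - \frac{1}{666}} = - \frac{285155}{\frac{231637463}{666}} = \left(-285155\right) \frac{666}{231637463} = - \frac{189913230}{231637463}$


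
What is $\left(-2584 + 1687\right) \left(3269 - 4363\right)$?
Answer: $981318$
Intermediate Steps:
$\left(-2584 + 1687\right) \left(3269 - 4363\right) = \left(-897\right) \left(-1094\right) = 981318$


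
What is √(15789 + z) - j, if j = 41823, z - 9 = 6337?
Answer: -41823 + √22135 ≈ -41674.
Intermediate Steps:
z = 6346 (z = 9 + 6337 = 6346)
√(15789 + z) - j = √(15789 + 6346) - 1*41823 = √22135 - 41823 = -41823 + √22135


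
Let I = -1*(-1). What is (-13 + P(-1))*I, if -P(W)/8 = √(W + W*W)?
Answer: -13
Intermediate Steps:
P(W) = -8*√(W + W²) (P(W) = -8*√(W + W*W) = -8*√(W + W²))
I = 1
(-13 + P(-1))*I = (-13 - 8*I*√(1 - 1))*1 = (-13 - 8*√(-1*0))*1 = (-13 - 8*√0)*1 = (-13 - 8*0)*1 = (-13 + 0)*1 = -13*1 = -13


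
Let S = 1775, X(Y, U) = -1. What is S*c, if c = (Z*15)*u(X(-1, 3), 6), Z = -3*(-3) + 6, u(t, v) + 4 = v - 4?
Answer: -798750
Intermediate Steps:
u(t, v) = -8 + v (u(t, v) = -4 + (v - 4) = -4 + (-4 + v) = -8 + v)
Z = 15 (Z = 9 + 6 = 15)
c = -450 (c = (15*15)*(-8 + 6) = 225*(-2) = -450)
S*c = 1775*(-450) = -798750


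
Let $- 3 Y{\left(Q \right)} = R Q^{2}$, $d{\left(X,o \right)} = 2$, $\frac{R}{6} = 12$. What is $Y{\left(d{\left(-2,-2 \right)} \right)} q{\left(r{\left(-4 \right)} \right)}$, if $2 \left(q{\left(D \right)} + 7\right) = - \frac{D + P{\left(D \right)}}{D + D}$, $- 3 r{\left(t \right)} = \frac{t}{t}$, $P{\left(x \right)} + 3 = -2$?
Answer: $1056$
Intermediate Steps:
$R = 72$ ($R = 6 \cdot 12 = 72$)
$P{\left(x \right)} = -5$ ($P{\left(x \right)} = -3 - 2 = -5$)
$Y{\left(Q \right)} = - 24 Q^{2}$ ($Y{\left(Q \right)} = - \frac{72 Q^{2}}{3} = - 24 Q^{2}$)
$r{\left(t \right)} = - \frac{1}{3}$ ($r{\left(t \right)} = - \frac{t \frac{1}{t}}{3} = \left(- \frac{1}{3}\right) 1 = - \frac{1}{3}$)
$q{\left(D \right)} = -7 - \frac{-5 + D}{4 D}$ ($q{\left(D \right)} = -7 + \frac{\left(-1\right) \frac{D - 5}{D + D}}{2} = -7 + \frac{\left(-1\right) \frac{-5 + D}{2 D}}{2} = -7 + \frac{\left(- \frac{1}{2}\right) \frac{1}{D} \left(-5 + D\right)}{2} = -7 - \frac{-5 + D}{4 D}$)
$Y{\left(d{\left(-2,-2 \right)} \right)} q{\left(r{\left(-4 \right)} \right)} = - 24 \cdot 2^{2} \frac{5 - - \frac{29}{3}}{4 \left(- \frac{1}{3}\right)} = \left(-24\right) 4 \cdot \frac{1}{4} \left(-3\right) \left(5 + \frac{29}{3}\right) = - 96 \cdot \frac{1}{4} \left(-3\right) \frac{44}{3} = \left(-96\right) \left(-11\right) = 1056$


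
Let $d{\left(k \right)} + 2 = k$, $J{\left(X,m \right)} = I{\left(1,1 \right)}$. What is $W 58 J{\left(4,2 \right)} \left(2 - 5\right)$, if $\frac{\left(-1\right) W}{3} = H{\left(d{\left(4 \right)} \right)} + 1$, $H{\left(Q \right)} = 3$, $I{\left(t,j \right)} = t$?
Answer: $2088$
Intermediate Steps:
$J{\left(X,m \right)} = 1$
$d{\left(k \right)} = -2 + k$
$W = -12$ ($W = - 3 \left(3 + 1\right) = \left(-3\right) 4 = -12$)
$W 58 J{\left(4,2 \right)} \left(2 - 5\right) = - 12 \cdot 58 \cdot 1 \left(2 - 5\right) = - 12 \cdot 58 \cdot 1 \left(-3\right) = - 12 \cdot 58 \left(-3\right) = \left(-12\right) \left(-174\right) = 2088$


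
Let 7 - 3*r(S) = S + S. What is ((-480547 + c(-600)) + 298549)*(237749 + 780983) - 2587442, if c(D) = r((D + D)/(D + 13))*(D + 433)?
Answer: -326797361144254/1761 ≈ -1.8557e+11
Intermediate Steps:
r(S) = 7/3 - 2*S/3 (r(S) = 7/3 - (S + S)/3 = 7/3 - 2*S/3)
c(D) = (433 + D)*(7/3 - 4*D/(3*(13 + D))) (c(D) = (7/3 - 2*(D + D)/(3*(D + 13)))*(D + 433) = (7/3 - 2*2*D/(3*(13 + D)))*(433 + D) = (7/3 - 4*D/(3*(13 + D)))*(433 + D) = (433 + D)*(7/3 - 4*D/(3*(13 + D))))
((-480547 + c(-600)) + 298549)*(237749 + 780983) - 2587442 = ((-480547 + (39403 + 3*(-600)² + 1390*(-600))/(3*(13 - 600))) + 298549)*(237749 + 780983) - 2587442 = ((-480547 + (⅓)*(39403 + 3*360000 - 834000)/(-587)) + 298549)*1018732 - 2587442 = ((-480547 + (⅓)*(-1/587)*(39403 + 1080000 - 834000)) + 298549)*1018732 - 2587442 = ((-480547 + (⅓)*(-1/587)*285403) + 298549)*1018732 - 2587442 = ((-480547 - 285403/1761) + 298549)*1018732 - 2587442 = (-846528670/1761 + 298549)*1018732 - 2587442 = -320783881/1761*1018732 - 2587442 = -326792804658892/1761 - 2587442 = -326797361144254/1761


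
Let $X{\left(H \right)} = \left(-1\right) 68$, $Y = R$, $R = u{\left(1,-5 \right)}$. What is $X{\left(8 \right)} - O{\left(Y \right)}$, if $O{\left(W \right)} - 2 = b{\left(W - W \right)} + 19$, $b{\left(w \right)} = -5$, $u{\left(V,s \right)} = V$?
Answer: $-84$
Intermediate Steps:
$R = 1$
$Y = 1$
$X{\left(H \right)} = -68$
$O{\left(W \right)} = 16$ ($O{\left(W \right)} = 2 + \left(-5 + 19\right) = 2 + 14 = 16$)
$X{\left(8 \right)} - O{\left(Y \right)} = -68 - 16 = -84$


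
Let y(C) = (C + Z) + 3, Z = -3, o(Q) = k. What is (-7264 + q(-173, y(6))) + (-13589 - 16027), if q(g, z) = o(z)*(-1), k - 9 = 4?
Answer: -36893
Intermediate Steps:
k = 13 (k = 9 + 4 = 13)
o(Q) = 13
y(C) = C (y(C) = (C - 3) + 3 = (-3 + C) + 3 = C)
q(g, z) = -13 (q(g, z) = 13*(-1) = -13)
(-7264 + q(-173, y(6))) + (-13589 - 16027) = (-7264 - 13) + (-13589 - 16027) = -7277 - 29616 = -36893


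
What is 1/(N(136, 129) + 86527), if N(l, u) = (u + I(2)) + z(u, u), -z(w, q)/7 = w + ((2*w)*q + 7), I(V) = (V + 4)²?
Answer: -1/147234 ≈ -6.7919e-6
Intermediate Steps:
I(V) = (4 + V)²
z(w, q) = -49 - 7*w - 14*q*w (z(w, q) = -7*(w + ((2*w)*q + 7)) = -7*(w + (2*q*w + 7)) = -7*(w + (7 + 2*q*w)) = -7*(7 + w + 2*q*w) = -49 - 7*w - 14*q*w)
N(l, u) = -13 - 14*u² - 6*u (N(l, u) = (u + (4 + 2)²) + (-49 - 7*u - 14*u*u) = (u + 6²) + (-49 - 7*u - 14*u²) = (u + 36) + (-49 - 14*u² - 7*u) = (36 + u) + (-49 - 14*u² - 7*u) = -13 - 14*u² - 6*u)
1/(N(136, 129) + 86527) = 1/((-13 - 14*129² - 6*129) + 86527) = 1/((-13 - 14*16641 - 774) + 86527) = 1/((-13 - 232974 - 774) + 86527) = 1/(-233761 + 86527) = 1/(-147234) = -1/147234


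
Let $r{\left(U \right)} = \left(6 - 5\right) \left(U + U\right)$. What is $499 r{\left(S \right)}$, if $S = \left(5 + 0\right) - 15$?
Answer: $-9980$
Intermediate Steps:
$S = -10$ ($S = 5 - 15 = -10$)
$r{\left(U \right)} = 2 U$ ($r{\left(U \right)} = 1 \cdot 2 U = 2 U$)
$499 r{\left(S \right)} = 499 \cdot 2 \left(-10\right) = 499 \left(-20\right) = -9980$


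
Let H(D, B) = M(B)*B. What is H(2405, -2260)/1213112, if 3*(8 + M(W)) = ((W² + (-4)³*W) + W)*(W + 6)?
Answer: 3342951021680/454917 ≈ 7.3485e+6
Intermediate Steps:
M(W) = -8 + (6 + W)*(W² - 63*W)/3 (M(W) = -8 + (((W² + (-4)³*W) + W)*(W + 6))/3 = -8 + (((W² - 64*W) + W)*(6 + W))/3 = -8 + ((W² - 63*W)*(6 + W))/3 = -8 + ((6 + W)*(W² - 63*W))/3 = -8 + (6 + W)*(W² - 63*W)/3)
H(D, B) = B*(-8 - 126*B - 19*B² + B³/3) (H(D, B) = (-8 - 126*B - 19*B² + B³/3)*B = B*(-8 - 126*B - 19*B² + B³/3))
H(2405, -2260)/1213112 = ((⅓)*(-2260)*(-24 + (-2260)³ - 378*(-2260) - 57*(-2260)²))/1213112 = ((⅓)*(-2260)*(-24 - 11543176000 + 854280 - 57*5107600))*(1/1213112) = ((⅓)*(-2260)*(-24 - 11543176000 + 854280 - 291133200))*(1/1213112) = ((⅓)*(-2260)*(-11833454944))*(1/1213112) = (26743608173440/3)*(1/1213112) = 3342951021680/454917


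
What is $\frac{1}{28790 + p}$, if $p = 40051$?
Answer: $\frac{1}{68841} \approx 1.4526 \cdot 10^{-5}$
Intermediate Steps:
$\frac{1}{28790 + p} = \frac{1}{28790 + 40051} = \frac{1}{68841}$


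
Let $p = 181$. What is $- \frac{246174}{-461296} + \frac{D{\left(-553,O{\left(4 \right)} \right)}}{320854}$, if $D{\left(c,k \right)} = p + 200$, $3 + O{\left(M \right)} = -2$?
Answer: $\frac{19790416593}{37002166696} \approx 0.53484$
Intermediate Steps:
$O{\left(M \right)} = -5$ ($O{\left(M \right)} = -3 - 2 = -5$)
$D{\left(c,k \right)} = 381$ ($D{\left(c,k \right)} = 181 + 200 = 381$)
$- \frac{246174}{-461296} + \frac{D{\left(-553,O{\left(4 \right)} \right)}}{320854} = - \frac{246174}{-461296} + \frac{381}{320854} = \left(-246174\right) \left(- \frac{1}{461296}\right) + 381 \cdot \frac{1}{320854} = \frac{123087}{230648} + \frac{381}{320854} = \frac{19790416593}{37002166696}$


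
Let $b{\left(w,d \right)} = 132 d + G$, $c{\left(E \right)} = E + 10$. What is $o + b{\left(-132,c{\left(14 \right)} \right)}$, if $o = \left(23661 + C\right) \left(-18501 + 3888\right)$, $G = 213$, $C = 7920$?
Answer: $-461489772$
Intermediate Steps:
$c{\left(E \right)} = 10 + E$
$b{\left(w,d \right)} = 213 + 132 d$ ($b{\left(w,d \right)} = 132 d + 213 = 213 + 132 d$)
$o = -461493153$ ($o = \left(23661 + 7920\right) \left(-18501 + 3888\right) = 31581 \left(-14613\right) = -461493153$)
$o + b{\left(-132,c{\left(14 \right)} \right)} = -461493153 + \left(213 + 132 \left(10 + 14\right)\right) = -461493153 + \left(213 + 132 \cdot 24\right) = -461493153 + \left(213 + 3168\right) = -461493153 + 3381 = -461489772$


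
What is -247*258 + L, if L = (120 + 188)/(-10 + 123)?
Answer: -7200730/113 ≈ -63723.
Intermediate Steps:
L = 308/113 ≈ 2.7257
-247*258 + L = -247*258 + 308/113 = -63726 + 308/113 = -7200730/113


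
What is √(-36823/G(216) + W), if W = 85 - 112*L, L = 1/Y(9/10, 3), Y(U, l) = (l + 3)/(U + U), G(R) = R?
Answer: I*√3858090/180 ≈ 10.912*I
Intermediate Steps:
Y(U, l) = (3 + l)/(2*U) (Y(U, l) = (3 + l)/((2*U)) = (3 + l)*(1/(2*U)) = (3 + l)/(2*U))
L = 3/10 (L = 1/((3 + 3)/(2*((9/10)))) = 1/((½)*6/(9*(⅒))) = 1/((½)*6/(9/10)) = 1/((½)*(10/9)*6) = 1/(10/3) = 3/10 ≈ 0.30000)
W = 257/5 (W = 85 - 112*3/10 = 85 - 168/5 = 257/5 ≈ 51.400)
√(-36823/G(216) + W) = √(-36823/216 + 257/5) = √(-128603/1080) = I*√3858090/180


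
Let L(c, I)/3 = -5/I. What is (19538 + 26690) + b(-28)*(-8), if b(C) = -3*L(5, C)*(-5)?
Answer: 323146/7 ≈ 46164.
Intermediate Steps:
L(c, I) = -15/I (L(c, I) = 3*(-5/I) = -15/I)
b(C) = -225/C (b(C) = -(-45)/C*(-5) = (45/C)*(-5) = -225/C)
(19538 + 26690) + b(-28)*(-8) = (19538 + 26690) - 225/(-28)*(-8) = 46228 - 225*(-1/28)*(-8) = 46228 + (225/28)*(-8) = 46228 - 450/7 = 323146/7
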